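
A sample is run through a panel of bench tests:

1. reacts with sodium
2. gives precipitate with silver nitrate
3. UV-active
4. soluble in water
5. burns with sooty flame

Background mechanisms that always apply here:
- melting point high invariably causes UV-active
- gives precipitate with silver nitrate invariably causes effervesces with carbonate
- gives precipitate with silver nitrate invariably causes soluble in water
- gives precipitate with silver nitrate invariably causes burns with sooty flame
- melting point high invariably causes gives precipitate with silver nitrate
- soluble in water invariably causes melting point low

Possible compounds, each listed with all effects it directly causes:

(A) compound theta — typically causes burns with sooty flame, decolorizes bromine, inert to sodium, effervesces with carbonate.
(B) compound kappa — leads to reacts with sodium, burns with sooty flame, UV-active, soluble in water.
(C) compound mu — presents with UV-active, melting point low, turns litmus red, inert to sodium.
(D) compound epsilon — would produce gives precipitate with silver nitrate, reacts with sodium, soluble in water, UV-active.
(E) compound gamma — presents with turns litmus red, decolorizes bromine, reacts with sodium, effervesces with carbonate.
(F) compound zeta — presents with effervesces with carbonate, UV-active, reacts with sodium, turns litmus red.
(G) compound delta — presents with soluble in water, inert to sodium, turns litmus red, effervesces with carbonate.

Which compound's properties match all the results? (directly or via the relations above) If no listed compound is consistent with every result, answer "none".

D

For each candidate, compare predicted effects to what was observed:
(A) compound theta — fails on reacts with sodium, gives precipitate with silver nitrate, UV-active, soluble in water (predicts inert to sodium, not reacts with sodium)
(B) compound kappa — reacts with sodium yes; gives precipitate with silver nitrate NO; UV-active yes; soluble in water yes; burns with sooty flame yes
(C) compound mu — reacts with sodium NO; gives precipitate with silver nitrate NO; UV-active yes; soluble in water NO; burns with sooty flame NO
(D) compound epsilon — accounts for every observation (burns with sooty flame via gives precipitate with silver nitrate → burns with sooty flame)
(E) compound gamma — does not account for gives precipitate with silver nitrate, UV-active, soluble in water, burns with sooty flame
(F) compound zeta — does not account for gives precipitate with silver nitrate, soluble in water, burns with sooty flame
(G) compound delta — fails on reacts with sodium, gives precipitate with silver nitrate, UV-active, burns with sooty flame (predicts inert to sodium, not reacts with sodium)
Only (D) is consistent with every observation.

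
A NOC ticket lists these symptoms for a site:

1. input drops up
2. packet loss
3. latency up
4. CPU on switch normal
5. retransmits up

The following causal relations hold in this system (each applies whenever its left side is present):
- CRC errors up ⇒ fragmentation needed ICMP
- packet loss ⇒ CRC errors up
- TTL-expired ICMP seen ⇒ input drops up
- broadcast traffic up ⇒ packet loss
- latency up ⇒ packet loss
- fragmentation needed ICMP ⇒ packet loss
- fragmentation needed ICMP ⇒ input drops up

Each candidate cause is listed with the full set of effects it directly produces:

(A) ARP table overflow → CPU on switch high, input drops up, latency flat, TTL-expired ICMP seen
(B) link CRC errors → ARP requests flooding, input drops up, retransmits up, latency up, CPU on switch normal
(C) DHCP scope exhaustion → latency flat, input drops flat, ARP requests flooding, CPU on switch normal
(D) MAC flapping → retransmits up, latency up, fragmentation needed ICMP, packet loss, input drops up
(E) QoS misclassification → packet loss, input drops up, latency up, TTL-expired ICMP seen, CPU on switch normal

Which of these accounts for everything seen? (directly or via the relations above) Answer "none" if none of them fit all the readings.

B

Per-candidate check:
(A) ARP table overflow — input drops up match; packet loss miss; latency up miss; CPU on switch normal miss; retransmits up miss
(B) link CRC errors — input drops up match; packet loss match (by latency up → packet loss); latency up match; CPU on switch normal match; retransmits up match
(C) DHCP scope exhaustion — input drops up miss; packet loss miss; latency up miss; CPU on switch normal match; retransmits up miss
(D) MAC flapping — input drops up match; packet loss match; latency up match; CPU on switch normal miss; retransmits up match
(E) QoS misclassification — input drops up match; packet loss match; latency up match; CPU on switch normal match; retransmits up miss
(B) alone accounts for all the evidence.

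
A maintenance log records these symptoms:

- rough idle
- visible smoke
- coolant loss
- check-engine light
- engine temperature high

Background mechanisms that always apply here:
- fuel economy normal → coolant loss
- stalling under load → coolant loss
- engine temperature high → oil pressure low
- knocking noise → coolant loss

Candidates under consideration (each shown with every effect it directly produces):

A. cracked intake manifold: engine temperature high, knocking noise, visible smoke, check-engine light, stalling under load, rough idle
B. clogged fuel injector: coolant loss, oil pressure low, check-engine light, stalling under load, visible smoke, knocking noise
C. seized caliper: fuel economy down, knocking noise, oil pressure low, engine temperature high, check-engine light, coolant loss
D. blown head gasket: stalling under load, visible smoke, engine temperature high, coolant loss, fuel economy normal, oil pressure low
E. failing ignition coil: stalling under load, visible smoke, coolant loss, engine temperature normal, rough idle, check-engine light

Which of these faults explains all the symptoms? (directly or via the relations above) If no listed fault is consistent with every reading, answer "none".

Per-candidate check:
(A) cracked intake manifold — accounts for every observation (coolant loss by stalling under load → coolant loss)
(B) clogged fuel injector — rough idle miss; visible smoke match; coolant loss match; check-engine light match; engine temperature high miss
(C) seized caliper — rough idle miss; visible smoke miss; coolant loss match; check-engine light match; engine temperature high match
(D) blown head gasket — rough idle miss; visible smoke match; coolant loss match; check-engine light miss; engine temperature high match
(E) failing ignition coil — rough idle match; visible smoke match; coolant loss match; check-engine light match; engine temperature high miss
(A) is the only candidate with no mismatches.

A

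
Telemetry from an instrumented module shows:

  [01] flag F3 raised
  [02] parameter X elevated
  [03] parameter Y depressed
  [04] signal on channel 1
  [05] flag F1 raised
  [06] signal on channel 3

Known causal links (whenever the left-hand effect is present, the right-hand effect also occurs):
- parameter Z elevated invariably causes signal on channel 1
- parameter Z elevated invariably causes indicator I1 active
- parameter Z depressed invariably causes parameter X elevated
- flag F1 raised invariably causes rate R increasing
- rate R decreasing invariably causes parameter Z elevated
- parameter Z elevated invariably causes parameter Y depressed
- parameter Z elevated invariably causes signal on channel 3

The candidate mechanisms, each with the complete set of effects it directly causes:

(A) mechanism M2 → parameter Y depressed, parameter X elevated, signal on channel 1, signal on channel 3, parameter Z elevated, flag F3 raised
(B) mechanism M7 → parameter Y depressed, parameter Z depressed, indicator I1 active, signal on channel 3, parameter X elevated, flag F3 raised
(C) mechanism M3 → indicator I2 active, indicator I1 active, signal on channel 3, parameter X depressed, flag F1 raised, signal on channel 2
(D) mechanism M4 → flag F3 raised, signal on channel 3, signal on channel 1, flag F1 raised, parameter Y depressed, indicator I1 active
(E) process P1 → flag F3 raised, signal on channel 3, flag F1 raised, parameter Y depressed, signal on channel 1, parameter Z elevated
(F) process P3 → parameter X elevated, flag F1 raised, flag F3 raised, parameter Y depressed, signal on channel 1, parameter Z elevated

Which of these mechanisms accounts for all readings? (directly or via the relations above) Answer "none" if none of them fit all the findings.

F

Testing each hypothesis:
(A) mechanism M2 — flag F3 raised yes; parameter X elevated yes; parameter Y depressed yes; signal on channel 1 yes; flag F1 raised NO; signal on channel 3 yes
(B) mechanism M7 — flag F3 raised yes; parameter X elevated yes; parameter Y depressed yes; signal on channel 1 NO; flag F1 raised NO; signal on channel 3 yes
(C) mechanism M3 — fails on flag F3 raised, parameter X elevated, parameter Y depressed, signal on channel 1 (predicts parameter X depressed, not parameter X elevated)
(D) mechanism M4 — does not account for parameter X elevated
(E) process P1 — flag F3 raised yes; parameter X elevated NO; parameter Y depressed yes; signal on channel 1 yes; flag F1 raised yes; signal on channel 3 yes
(F) process P3 — accounts for every observation (signal on channel 3 through parameter Z elevated → signal on channel 3)
(F) is the only candidate with no mismatches.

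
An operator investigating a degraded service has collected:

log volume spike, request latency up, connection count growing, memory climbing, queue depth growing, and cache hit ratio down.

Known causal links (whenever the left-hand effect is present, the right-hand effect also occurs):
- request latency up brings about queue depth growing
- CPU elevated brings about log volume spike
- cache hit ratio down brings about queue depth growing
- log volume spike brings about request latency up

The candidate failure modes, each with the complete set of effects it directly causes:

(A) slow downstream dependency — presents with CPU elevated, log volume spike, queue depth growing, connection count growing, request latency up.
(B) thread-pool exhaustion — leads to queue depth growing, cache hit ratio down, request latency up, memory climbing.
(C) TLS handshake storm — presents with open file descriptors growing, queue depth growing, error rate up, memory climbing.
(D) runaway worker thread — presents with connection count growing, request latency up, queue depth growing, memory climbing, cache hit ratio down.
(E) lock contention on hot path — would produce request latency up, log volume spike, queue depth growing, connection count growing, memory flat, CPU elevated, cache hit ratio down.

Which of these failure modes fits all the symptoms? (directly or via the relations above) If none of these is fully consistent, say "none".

none

For each candidate, compare predicted effects to what was observed:
(A) slow downstream dependency — does not account for memory climbing, cache hit ratio down
(B) thread-pool exhaustion — does not account for log volume spike, connection count growing
(C) TLS handshake storm — does not account for log volume spike, request latency up, connection count growing, cache hit ratio down
(D) runaway worker thread — log volume spike -; request latency up +; connection count growing +; memory climbing +; queue depth growing +; cache hit ratio down +
(E) lock contention on hot path — fails on memory climbing (predicts memory flat, not memory climbing)
Every candidate fails on at least one observation.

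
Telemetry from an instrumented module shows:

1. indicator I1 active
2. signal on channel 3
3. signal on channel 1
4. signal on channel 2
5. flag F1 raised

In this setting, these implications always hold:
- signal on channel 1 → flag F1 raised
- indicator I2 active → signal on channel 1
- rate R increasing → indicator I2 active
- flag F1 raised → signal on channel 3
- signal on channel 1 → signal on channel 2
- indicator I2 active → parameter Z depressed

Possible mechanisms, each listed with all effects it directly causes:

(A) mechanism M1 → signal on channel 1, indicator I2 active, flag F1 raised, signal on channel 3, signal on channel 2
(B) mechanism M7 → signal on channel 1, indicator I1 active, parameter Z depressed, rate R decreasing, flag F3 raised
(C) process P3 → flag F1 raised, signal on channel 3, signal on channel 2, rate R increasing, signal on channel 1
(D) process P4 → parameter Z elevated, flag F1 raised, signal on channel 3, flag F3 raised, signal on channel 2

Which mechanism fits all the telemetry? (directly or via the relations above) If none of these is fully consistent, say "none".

Per-candidate check:
(A) mechanism M1 — indicator I1 active -; signal on channel 3 +; signal on channel 1 +; signal on channel 2 +; flag F1 raised +
(B) mechanism M7 — accounts for every observation (signal on channel 3 through signal on channel 1 → flag F1 raised → signal on channel 3)
(C) process P3 — indicator I1 active -; signal on channel 3 +; signal on channel 1 +; signal on channel 2 +; flag F1 raised +
(D) process P4 — does not account for indicator I1 active, signal on channel 1
(B) is the only candidate with no mismatches.

B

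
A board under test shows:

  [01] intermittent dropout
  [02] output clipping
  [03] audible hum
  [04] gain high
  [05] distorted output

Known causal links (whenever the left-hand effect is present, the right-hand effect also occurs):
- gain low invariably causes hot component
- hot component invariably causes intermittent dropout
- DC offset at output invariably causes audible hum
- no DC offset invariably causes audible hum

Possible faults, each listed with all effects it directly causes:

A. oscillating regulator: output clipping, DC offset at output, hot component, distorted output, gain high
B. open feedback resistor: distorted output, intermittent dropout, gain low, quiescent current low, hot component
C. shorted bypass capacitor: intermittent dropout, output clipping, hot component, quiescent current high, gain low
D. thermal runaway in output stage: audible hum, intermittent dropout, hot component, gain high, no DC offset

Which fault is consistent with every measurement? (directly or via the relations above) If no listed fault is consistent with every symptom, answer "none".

For each candidate, compare predicted effects to what was observed:
(A) oscillating regulator — accounts for every observation (intermittent dropout via hot component → intermittent dropout)
(B) open feedback resistor — intermittent dropout yes; output clipping NO; audible hum NO; gain high NO; distorted output yes
(C) shorted bypass capacitor — fails on audible hum, gain high, distorted output (predicts gain low, not gain high)
(D) thermal runaway in output stage — intermittent dropout yes; output clipping NO; audible hum yes; gain high yes; distorted output NO
(A) alone accounts for all the evidence.

A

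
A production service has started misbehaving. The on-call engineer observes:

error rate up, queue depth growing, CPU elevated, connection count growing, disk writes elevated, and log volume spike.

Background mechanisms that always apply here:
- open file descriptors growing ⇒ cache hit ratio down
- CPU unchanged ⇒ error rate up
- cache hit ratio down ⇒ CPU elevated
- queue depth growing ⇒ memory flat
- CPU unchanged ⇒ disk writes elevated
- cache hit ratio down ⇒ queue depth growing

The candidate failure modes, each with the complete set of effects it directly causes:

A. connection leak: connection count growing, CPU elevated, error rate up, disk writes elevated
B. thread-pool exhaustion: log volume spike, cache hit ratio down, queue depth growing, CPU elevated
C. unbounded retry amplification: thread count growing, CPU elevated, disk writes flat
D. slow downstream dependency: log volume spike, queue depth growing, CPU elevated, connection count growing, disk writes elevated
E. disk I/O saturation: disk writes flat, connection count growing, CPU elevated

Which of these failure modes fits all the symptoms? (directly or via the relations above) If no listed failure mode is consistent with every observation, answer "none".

none

Checking each candidate against the observations:
(A) connection leak — does not account for queue depth growing, log volume spike
(B) thread-pool exhaustion — error rate up miss; queue depth growing match; CPU elevated match; connection count growing miss; disk writes elevated miss; log volume spike match
(C) unbounded retry amplification — error rate up miss; queue depth growing miss; CPU elevated match; connection count growing miss; disk writes elevated miss; log volume spike miss
(D) slow downstream dependency — error rate up miss; queue depth growing match; CPU elevated match; connection count growing match; disk writes elevated match; log volume spike match
(E) disk I/O saturation — fails on error rate up, queue depth growing, disk writes elevated, log volume spike (predicts disk writes flat, not disk writes elevated)
Every candidate fails on at least one observation.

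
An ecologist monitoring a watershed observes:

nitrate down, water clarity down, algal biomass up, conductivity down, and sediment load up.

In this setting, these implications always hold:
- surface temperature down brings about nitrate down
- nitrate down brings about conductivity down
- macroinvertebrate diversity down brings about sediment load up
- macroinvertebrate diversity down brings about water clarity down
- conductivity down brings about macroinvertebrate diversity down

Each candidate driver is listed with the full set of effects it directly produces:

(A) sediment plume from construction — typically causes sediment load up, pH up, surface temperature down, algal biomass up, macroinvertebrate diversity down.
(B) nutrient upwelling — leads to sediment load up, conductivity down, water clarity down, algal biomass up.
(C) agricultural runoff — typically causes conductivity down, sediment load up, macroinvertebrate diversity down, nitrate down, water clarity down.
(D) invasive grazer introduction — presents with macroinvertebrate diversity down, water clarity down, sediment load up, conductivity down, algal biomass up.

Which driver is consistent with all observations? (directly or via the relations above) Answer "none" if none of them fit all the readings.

A

For each candidate, compare predicted effects to what was observed:
(A) sediment plume from construction — accounts for every observation (nitrate down through surface temperature down → nitrate down)
(B) nutrient upwelling — does not account for nitrate down
(C) agricultural runoff — does not account for algal biomass up
(D) invasive grazer introduction — does not account for nitrate down
(A) is the only candidate with no mismatches.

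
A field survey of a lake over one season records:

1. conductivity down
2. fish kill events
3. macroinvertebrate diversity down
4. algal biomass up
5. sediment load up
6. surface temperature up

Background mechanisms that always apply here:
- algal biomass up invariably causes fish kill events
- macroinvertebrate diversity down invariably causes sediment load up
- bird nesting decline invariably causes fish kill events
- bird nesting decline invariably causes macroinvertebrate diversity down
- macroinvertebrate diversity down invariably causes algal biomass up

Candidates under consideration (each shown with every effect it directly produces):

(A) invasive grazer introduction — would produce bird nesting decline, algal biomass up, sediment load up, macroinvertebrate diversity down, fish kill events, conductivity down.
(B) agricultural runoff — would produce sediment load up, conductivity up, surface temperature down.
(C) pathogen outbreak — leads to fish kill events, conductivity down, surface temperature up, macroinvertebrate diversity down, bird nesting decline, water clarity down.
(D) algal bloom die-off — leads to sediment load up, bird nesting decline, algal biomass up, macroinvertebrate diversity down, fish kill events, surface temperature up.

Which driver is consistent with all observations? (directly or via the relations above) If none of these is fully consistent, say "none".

Per-candidate check:
(A) invasive grazer introduction — does not account for surface temperature up
(B) agricultural runoff — fails on conductivity down, fish kill events, macroinvertebrate diversity down, algal biomass up, surface temperature up (predicts conductivity up, not conductivity down; predicts surface temperature down, not surface temperature up)
(C) pathogen outbreak — conductivity down +; fish kill events +; macroinvertebrate diversity down +; algal biomass up + (through macroinvertebrate diversity down → algal biomass up); sediment load up + (through macroinvertebrate diversity down → sediment load up); surface temperature up +
(D) algal bloom die-off — conductivity down -; fish kill events +; macroinvertebrate diversity down +; algal biomass up +; sediment load up +; surface temperature up +
Only (C) is consistent with every observation.

C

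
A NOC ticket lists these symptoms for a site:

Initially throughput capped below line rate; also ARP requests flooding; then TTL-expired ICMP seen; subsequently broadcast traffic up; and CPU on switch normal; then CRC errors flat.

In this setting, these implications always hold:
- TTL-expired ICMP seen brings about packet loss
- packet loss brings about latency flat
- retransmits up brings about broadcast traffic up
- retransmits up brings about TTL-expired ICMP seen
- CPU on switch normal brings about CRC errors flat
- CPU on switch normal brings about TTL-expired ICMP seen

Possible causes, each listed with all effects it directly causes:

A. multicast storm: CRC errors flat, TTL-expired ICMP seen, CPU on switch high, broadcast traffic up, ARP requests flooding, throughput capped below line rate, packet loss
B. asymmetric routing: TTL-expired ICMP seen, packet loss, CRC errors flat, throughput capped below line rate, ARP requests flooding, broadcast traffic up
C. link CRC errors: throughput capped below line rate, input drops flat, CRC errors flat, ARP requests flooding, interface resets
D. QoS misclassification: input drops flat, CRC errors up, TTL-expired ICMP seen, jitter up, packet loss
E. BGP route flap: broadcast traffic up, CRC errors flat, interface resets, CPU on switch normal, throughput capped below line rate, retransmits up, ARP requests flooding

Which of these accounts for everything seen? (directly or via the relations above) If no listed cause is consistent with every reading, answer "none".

Testing each hypothesis:
(A) multicast storm — throughput capped below line rate ✓; ARP requests flooding ✓; TTL-expired ICMP seen ✓; broadcast traffic up ✓; CPU on switch normal ✗; CRC errors flat ✓
(B) asymmetric routing — throughput capped below line rate ✓; ARP requests flooding ✓; TTL-expired ICMP seen ✓; broadcast traffic up ✓; CPU on switch normal ✗; CRC errors flat ✓
(C) link CRC errors — does not account for TTL-expired ICMP seen, broadcast traffic up, CPU on switch normal
(D) QoS misclassification — throughput capped below line rate ✗; ARP requests flooding ✗; TTL-expired ICMP seen ✓; broadcast traffic up ✗; CPU on switch normal ✗; CRC errors flat ✗
(E) BGP route flap — throughput capped below line rate ✓; ARP requests flooding ✓; TTL-expired ICMP seen ✓ (by CPU on switch normal → TTL-expired ICMP seen); broadcast traffic up ✓; CPU on switch normal ✓; CRC errors flat ✓
(E) alone accounts for all the evidence.

E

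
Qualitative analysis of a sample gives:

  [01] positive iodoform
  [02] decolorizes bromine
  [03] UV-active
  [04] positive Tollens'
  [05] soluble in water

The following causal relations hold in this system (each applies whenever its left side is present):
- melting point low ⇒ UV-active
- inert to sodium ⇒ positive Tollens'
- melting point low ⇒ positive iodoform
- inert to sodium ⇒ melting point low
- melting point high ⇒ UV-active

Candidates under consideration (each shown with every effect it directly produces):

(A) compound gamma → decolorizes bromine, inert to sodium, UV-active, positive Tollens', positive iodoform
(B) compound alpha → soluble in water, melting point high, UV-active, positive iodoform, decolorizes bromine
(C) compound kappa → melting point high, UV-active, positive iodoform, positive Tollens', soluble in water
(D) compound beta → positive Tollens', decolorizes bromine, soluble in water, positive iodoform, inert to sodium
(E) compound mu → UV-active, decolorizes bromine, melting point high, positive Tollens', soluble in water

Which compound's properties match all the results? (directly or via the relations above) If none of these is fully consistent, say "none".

D

Testing each hypothesis:
(A) compound gamma — does not account for soluble in water
(B) compound alpha — does not account for positive Tollens'
(C) compound kappa — does not account for decolorizes bromine
(D) compound beta — positive iodoform match; decolorizes bromine match; UV-active match (through inert to sodium → melting point low → UV-active); positive Tollens' match; soluble in water match
(E) compound mu — positive iodoform miss; decolorizes bromine match; UV-active match; positive Tollens' match; soluble in water match
(D) alone accounts for all the evidence.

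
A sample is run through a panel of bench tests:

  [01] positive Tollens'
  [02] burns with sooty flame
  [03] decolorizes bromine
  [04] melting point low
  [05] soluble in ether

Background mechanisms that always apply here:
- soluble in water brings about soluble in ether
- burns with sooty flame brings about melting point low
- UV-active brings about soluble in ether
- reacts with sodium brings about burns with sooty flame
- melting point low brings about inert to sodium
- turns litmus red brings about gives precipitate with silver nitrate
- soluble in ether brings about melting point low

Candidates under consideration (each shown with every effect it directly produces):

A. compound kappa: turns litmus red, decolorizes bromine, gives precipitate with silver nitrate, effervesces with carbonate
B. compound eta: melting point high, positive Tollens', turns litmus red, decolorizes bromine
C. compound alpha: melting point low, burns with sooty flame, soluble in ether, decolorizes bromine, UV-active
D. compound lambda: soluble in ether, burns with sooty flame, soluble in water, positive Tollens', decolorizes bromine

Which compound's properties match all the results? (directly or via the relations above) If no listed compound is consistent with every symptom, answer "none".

D

Testing each hypothesis:
(A) compound kappa — does not account for positive Tollens', burns with sooty flame, melting point low, soluble in ether
(B) compound eta — fails on burns with sooty flame, melting point low, soluble in ether (predicts melting point high, not melting point low)
(C) compound alpha — does not account for positive Tollens'
(D) compound lambda — accounts for every observation (melting point low by soluble in ether → melting point low)
(D) is the only candidate with no mismatches.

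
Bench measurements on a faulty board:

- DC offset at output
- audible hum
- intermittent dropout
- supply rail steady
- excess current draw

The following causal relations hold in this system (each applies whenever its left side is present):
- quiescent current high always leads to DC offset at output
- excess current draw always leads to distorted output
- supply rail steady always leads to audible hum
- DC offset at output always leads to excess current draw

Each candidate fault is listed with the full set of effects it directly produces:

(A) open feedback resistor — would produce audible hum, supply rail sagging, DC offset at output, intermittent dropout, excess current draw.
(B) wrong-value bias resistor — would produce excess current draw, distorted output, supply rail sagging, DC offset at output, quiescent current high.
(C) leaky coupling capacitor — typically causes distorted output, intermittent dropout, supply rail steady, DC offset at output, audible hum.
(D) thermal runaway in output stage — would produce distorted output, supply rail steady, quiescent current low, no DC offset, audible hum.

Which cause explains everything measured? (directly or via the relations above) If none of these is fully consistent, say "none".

C

For each candidate, compare predicted effects to what was observed:
(A) open feedback resistor — fails on supply rail steady (predicts supply rail sagging, not supply rail steady)
(B) wrong-value bias resistor — DC offset at output match; audible hum miss; intermittent dropout miss; supply rail steady miss; excess current draw match
(C) leaky coupling capacitor — DC offset at output match; audible hum match; intermittent dropout match; supply rail steady match; excess current draw match (through DC offset at output → excess current draw)
(D) thermal runaway in output stage — DC offset at output miss; audible hum match; intermittent dropout miss; supply rail steady match; excess current draw miss
(C) alone accounts for all the evidence.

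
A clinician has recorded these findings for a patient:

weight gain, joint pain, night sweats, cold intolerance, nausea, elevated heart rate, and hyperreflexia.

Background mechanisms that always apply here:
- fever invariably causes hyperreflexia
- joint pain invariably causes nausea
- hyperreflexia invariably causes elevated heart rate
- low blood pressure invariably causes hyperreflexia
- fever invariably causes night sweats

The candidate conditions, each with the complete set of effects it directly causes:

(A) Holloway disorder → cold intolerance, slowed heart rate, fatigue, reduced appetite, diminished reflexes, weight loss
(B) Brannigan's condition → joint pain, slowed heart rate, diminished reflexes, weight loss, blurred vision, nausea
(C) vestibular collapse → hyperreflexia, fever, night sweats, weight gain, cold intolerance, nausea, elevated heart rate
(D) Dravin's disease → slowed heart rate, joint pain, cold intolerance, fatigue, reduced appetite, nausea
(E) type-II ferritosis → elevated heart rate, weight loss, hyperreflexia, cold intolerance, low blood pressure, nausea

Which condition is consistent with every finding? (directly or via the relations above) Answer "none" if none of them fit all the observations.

For each candidate, compare predicted effects to what was observed:
(A) Holloway disorder — fails on weight gain, joint pain, night sweats, nausea, elevated heart rate, hyperreflexia (predicts weight loss, not weight gain; predicts slowed heart rate, not elevated heart rate; predicts diminished reflexes, not hyperreflexia)
(B) Brannigan's condition — fails on weight gain, night sweats, cold intolerance, elevated heart rate, hyperreflexia (predicts weight loss, not weight gain; predicts slowed heart rate, not elevated heart rate; predicts diminished reflexes, not hyperreflexia)
(C) vestibular collapse — weight gain ✓; joint pain ✗; night sweats ✓; cold intolerance ✓; nausea ✓; elevated heart rate ✓; hyperreflexia ✓
(D) Dravin's disease — fails on weight gain, night sweats, elevated heart rate, hyperreflexia (predicts slowed heart rate, not elevated heart rate)
(E) type-II ferritosis — weight gain ✗; joint pain ✗; night sweats ✗; cold intolerance ✓; nausea ✓; elevated heart rate ✓; hyperreflexia ✓
No candidate is consistent with all observations.

none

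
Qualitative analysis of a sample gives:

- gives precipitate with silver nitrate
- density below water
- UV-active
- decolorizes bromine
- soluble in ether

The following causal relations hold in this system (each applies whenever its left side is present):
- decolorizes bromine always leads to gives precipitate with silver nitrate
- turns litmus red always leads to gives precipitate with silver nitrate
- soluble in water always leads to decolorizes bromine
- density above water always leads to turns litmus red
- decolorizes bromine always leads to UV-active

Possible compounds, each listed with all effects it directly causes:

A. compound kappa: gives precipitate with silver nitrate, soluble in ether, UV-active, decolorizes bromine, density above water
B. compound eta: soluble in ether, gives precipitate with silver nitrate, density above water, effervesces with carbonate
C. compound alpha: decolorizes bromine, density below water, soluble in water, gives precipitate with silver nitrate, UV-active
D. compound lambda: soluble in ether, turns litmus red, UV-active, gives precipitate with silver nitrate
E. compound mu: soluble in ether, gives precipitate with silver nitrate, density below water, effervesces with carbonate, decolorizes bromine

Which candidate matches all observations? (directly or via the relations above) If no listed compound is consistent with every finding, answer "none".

E

Checking each candidate against the observations:
(A) compound kappa — gives precipitate with silver nitrate +; density below water -; UV-active +; decolorizes bromine +; soluble in ether +
(B) compound eta — gives precipitate with silver nitrate +; density below water -; UV-active -; decolorizes bromine -; soluble in ether +
(C) compound alpha — does not account for soluble in ether
(D) compound lambda — gives precipitate with silver nitrate +; density below water -; UV-active +; decolorizes bromine -; soluble in ether +
(E) compound mu — gives precipitate with silver nitrate +; density below water +; UV-active + (by decolorizes bromine → UV-active); decolorizes bromine +; soluble in ether +
Only (E) is consistent with every observation.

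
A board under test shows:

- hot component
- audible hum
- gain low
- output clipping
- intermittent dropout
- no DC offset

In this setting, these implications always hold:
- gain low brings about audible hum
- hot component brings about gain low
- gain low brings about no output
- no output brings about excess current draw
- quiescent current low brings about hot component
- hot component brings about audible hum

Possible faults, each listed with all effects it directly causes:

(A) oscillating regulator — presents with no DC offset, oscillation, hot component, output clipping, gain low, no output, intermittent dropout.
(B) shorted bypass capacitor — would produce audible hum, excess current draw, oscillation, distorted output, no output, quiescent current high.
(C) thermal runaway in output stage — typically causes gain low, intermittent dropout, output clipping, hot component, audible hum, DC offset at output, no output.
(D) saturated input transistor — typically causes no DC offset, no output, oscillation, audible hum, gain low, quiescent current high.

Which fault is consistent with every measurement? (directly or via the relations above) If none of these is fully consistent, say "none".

A

Testing each hypothesis:
(A) oscillating regulator — hot component ✓; audible hum ✓ (through hot component → audible hum); gain low ✓; output clipping ✓; intermittent dropout ✓; no DC offset ✓
(B) shorted bypass capacitor — does not account for hot component, gain low, output clipping, intermittent dropout, no DC offset
(C) thermal runaway in output stage — hot component ✓; audible hum ✓; gain low ✓; output clipping ✓; intermittent dropout ✓; no DC offset ✗
(D) saturated input transistor — does not account for hot component, output clipping, intermittent dropout
(A) is the only candidate with no mismatches.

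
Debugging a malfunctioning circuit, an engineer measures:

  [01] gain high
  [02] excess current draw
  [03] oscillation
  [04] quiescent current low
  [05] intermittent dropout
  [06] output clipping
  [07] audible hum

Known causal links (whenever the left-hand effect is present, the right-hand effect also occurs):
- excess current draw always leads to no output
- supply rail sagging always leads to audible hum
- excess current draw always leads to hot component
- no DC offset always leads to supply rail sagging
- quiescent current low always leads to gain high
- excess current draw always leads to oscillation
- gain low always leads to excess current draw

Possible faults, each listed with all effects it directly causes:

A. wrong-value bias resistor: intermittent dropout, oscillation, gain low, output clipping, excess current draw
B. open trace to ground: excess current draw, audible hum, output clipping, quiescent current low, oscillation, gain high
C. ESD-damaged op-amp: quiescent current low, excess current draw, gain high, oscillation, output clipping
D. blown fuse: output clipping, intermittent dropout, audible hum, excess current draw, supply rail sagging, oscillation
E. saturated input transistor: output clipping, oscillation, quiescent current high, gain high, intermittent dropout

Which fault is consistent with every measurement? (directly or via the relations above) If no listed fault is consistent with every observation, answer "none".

For each candidate, compare predicted effects to what was observed:
(A) wrong-value bias resistor — fails on gain high, quiescent current low, audible hum (predicts gain low, not gain high)
(B) open trace to ground — does not account for intermittent dropout
(C) ESD-damaged op-amp — gain high +; excess current draw +; oscillation +; quiescent current low +; intermittent dropout -; output clipping +; audible hum -
(D) blown fuse — gain high -; excess current draw +; oscillation +; quiescent current low -; intermittent dropout +; output clipping +; audible hum +
(E) saturated input transistor — fails on excess current draw, quiescent current low, audible hum (predicts quiescent current high, not quiescent current low)
No candidate is consistent with all observations.

none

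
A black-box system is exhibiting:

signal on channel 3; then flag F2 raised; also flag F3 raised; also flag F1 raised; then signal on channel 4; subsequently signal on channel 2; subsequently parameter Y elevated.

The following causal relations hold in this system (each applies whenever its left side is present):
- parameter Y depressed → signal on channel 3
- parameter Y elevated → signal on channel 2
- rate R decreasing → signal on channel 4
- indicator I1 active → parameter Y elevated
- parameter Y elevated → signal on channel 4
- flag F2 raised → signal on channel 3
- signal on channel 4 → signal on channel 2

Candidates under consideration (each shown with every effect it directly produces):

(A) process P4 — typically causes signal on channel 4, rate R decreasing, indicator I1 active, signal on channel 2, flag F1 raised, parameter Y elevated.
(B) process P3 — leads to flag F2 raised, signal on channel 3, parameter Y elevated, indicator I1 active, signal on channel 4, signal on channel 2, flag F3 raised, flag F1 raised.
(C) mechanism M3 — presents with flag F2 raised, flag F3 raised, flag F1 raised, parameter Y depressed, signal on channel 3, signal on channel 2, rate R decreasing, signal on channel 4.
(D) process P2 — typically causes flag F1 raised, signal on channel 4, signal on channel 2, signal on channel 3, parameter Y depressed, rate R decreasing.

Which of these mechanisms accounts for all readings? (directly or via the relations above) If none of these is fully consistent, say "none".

B

Checking each candidate against the observations:
(A) process P4 — does not account for signal on channel 3, flag F2 raised, flag F3 raised
(B) process P3 — signal on channel 3 +; flag F2 raised +; flag F3 raised +; flag F1 raised +; signal on channel 4 +; signal on channel 2 +; parameter Y elevated +
(C) mechanism M3 — signal on channel 3 +; flag F2 raised +; flag F3 raised +; flag F1 raised +; signal on channel 4 +; signal on channel 2 +; parameter Y elevated -
(D) process P2 — fails on flag F2 raised, flag F3 raised, parameter Y elevated (predicts parameter Y depressed, not parameter Y elevated)
(B) alone accounts for all the evidence.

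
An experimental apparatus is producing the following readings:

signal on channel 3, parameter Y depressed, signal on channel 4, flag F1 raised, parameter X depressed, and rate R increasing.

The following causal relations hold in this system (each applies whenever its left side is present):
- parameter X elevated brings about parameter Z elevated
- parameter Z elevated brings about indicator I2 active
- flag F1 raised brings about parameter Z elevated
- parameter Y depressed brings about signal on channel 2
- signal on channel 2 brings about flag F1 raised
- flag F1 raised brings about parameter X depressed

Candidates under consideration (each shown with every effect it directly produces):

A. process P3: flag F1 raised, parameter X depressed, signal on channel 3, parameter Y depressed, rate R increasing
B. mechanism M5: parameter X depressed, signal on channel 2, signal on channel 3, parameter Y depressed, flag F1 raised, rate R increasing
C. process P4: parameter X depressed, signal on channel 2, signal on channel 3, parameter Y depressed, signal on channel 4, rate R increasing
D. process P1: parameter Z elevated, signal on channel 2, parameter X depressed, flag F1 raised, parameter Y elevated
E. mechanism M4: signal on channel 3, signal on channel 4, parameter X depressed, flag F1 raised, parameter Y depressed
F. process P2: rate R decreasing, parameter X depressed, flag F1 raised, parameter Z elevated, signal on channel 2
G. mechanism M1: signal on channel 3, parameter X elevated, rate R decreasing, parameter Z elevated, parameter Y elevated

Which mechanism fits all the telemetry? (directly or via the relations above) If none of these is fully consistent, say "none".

C

For each candidate, compare predicted effects to what was observed:
(A) process P3 — does not account for signal on channel 4
(B) mechanism M5 — does not account for signal on channel 4
(C) process P4 — signal on channel 3 match; parameter Y depressed match; signal on channel 4 match; flag F1 raised match (by signal on channel 2 → flag F1 raised); parameter X depressed match; rate R increasing match
(D) process P1 — fails on signal on channel 3, parameter Y depressed, signal on channel 4, rate R increasing (predicts parameter Y elevated, not parameter Y depressed)
(E) mechanism M4 — does not account for rate R increasing
(F) process P2 — signal on channel 3 miss; parameter Y depressed miss; signal on channel 4 miss; flag F1 raised match; parameter X depressed match; rate R increasing miss
(G) mechanism M1 — fails on parameter Y depressed, signal on channel 4, flag F1 raised, parameter X depressed, rate R increasing (predicts parameter Y elevated, not parameter Y depressed; predicts parameter X elevated, not parameter X depressed; predicts rate R decreasing, not rate R increasing)
(C) is the only candidate with no mismatches.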